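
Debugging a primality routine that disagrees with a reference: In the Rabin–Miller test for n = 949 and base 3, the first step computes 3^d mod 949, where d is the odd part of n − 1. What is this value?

n − 1 = 948 = 2^2 · 237, so s = 2 and d = 237.
Repeated squaring mod 949: 3^1 ≡ 3, 3^2 ≡ 9, 3^4 ≡ 81, 3^8 ≡ 867, 3^16 ≡ 81, 3^32 ≡ 867, 3^64 ≡ 81, 3^128 ≡ 867.
237 = 128 + 64 + 32 + 8 + 4 + 1, so 3^237 ≡ 867·81·867·867·81·3 ≡ 703 (mod 949).

703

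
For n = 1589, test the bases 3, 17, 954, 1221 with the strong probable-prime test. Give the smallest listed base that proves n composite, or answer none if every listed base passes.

n − 1 = 1588 = 2^2 · 397, so s = 2 and d = 397.
Base 3: x_0 = 3^397 mod 1589 = 304. x_0 is neither 1 nor 1588, so continue squaring. x_1 = 304^2 mod 1589 = 254. Reached i = s−1 = 1 without hitting −1: 3 is a Miller–Rabin witness and 1589 is composite.
Base 17: x_0 = 17^397 mod 1589 = 899. x_0 is neither 1 nor 1588, so continue squaring. x_1 = 899^2 mod 1589 = 989. Reached i = s−1 = 1 without hitting −1: 17 is a Miller–Rabin witness and 1589 is composite.
Base 954: x_0 = 954^397 mod 1589 = 156. x_0 is neither 1 nor 1588, so continue squaring. x_1 = 156^2 mod 1589 = 501. Reached i = s−1 = 1 without hitting −1: 954 is a Miller–Rabin witness and 1589 is composite.
Base 1221: x_0 = 1221^397 mod 1589 = 696. x_0 is neither 1 nor 1588, so continue squaring. x_1 = 696^2 mod 1589 = 1360. Reached i = s−1 = 1 without hitting −1: 1221 is a Miller–Rabin witness and 1589 is composite.
The smallest witness among the given bases is 3.

3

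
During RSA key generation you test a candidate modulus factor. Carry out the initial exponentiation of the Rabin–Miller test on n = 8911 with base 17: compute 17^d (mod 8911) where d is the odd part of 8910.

n − 1 = 8910 = 2^1 · 4455, so s = 1 and d = 4455.
17^4455 mod 8911 = 2547.

2547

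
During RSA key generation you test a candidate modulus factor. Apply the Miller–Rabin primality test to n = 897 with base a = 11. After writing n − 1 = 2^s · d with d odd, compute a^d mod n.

n − 1 = 896 = 2^7 · 7, so s = 7 and d = 7.
By repeated squaring, 11^7 ≡ 743 (mod 897).

743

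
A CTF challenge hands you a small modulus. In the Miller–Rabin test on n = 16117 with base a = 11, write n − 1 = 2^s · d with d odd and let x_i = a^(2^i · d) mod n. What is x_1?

n − 1 = 16116 = 2^2 · 4029, so s = 2 and d = 4029.
Repeated squaring mod 16117: 11^1 ≡ 11, 11^2 ≡ 121, 11^4 ≡ 14641, 11^8 ≡ 2781, 11^16 ≡ 13918, 11^32 ≡ 501, 11^64 ≡ 9246, 11^128 ≡ 3948, 11^256 ≡ 1565, 11^512 ≡ 15558, 11^1024 ≡ 6258, 11^2048 ≡ 14371.
4029 = 2048 + 1024 + 512 + 256 + 128 + 32 + 16 + 8 + 4 + 1, so 11^4029 ≡ 14371·6258·15558·1565·3948·501·13918·2781·14641·11 ≡ 16031 (mod 16117).
x_0 = 16031.
x_1 = 16031^2 mod 16117 = 7396.

7396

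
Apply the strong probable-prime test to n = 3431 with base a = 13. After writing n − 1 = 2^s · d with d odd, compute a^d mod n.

n − 1 = 3430 = 2^1 · 1715, so s = 1 and d = 1715.
13^1715 mod 3431 = 916.

916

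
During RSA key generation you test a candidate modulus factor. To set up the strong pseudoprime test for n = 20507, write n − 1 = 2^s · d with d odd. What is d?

Halving: 20506 → 10253; 10253 is odd.
So 20506 = 2^1 · 10253.

10253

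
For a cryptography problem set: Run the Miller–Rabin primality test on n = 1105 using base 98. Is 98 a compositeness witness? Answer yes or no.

n − 1 = 1104 = 2^4 · 69, so s = 4 and d = 69.
x_0 = 98^69 mod 1105 = 268.
x_0 is neither 1 nor 1104, so continue squaring.
x_1 = 268^2 mod 1105 = 1104.
x_1 ≡ −1, so 98 is not a witness.

no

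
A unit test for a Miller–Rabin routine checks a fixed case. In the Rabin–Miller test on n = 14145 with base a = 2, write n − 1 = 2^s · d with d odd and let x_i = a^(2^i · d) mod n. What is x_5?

n − 1 = 14144 = 2^6 · 221, so s = 6 and d = 221.
Repeated squaring mod 14145: 2^1 ≡ 2, 2^2 ≡ 4, 2^4 ≡ 16, 2^8 ≡ 256, 2^16 ≡ 8956, 2^32 ≡ 7786, 2^64 ≡ 10471, 2^128 ≡ 3946.
221 = 128 + 64 + 16 + 8 + 4 + 1, so 2^221 ≡ 3946·10471·8956·256·16·2 ≡ 2 (mod 14145).
x_0 = 2.
x_1 = 2^2 mod 14145 = 4.
x_2 = 4^2 mod 14145 = 16.
x_3 = 16^2 mod 14145 = 256.
x_4 = 256^2 mod 14145 = 8956.
x_5 = 8956^2 mod 14145 = 7786.

7786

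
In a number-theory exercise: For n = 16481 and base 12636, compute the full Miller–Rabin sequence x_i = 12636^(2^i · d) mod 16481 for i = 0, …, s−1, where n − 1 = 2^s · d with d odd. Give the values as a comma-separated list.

4332, 10846, 10819, 2699, 16480

n − 1 = 16480 = 2^5 · 515, so s = 5 and d = 515.
x_0 = 12636^515 mod 16481 = 4332.
x_1 = 4332^2 mod 16481 = 10846.
x_2 = 10846^2 mod 16481 = 10819.
x_3 = 10819^2 mod 16481 = 2699.
x_4 = 2699^2 mod 16481 = 16480.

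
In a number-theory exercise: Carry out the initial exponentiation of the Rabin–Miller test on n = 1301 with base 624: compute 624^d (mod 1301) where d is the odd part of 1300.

n − 1 = 1300 = 2^2 · 325, so s = 2 and d = 325.
624^325 mod 1301 = 51.

51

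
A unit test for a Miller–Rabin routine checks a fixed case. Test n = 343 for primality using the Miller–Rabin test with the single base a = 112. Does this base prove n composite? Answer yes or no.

n − 1 = 342 = 2^1 · 171, so s = 1 and d = 171.
x_0 = 112^171 mod 343 = 0.
x_0 ∉ {1, 342} and s = 1, so 112 is a Miller–Rabin witness and 343 is composite.

yes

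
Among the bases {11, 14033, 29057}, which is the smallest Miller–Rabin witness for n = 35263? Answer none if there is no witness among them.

11

n − 1 = 35262 = 2^1 · 17631, so s = 1 and d = 17631.
Base 11: x_0 = 11^17631 mod 35263 = 3961. x_0 ∉ {1, 35262} and s = 1, so 11 is a Miller–Rabin witness and 35263 is composite.
Base 14033: x_0 = 14033^17631 mod 35263 = 33048. x_0 ∉ {1, 35262} and s = 1, so 14033 is a Miller–Rabin witness and 35263 is composite.
Base 29057: x_0 = 29057^17631 mod 35263 = 28841. x_0 ∉ {1, 35262} and s = 1, so 29057 is a Miller–Rabin witness and 35263 is composite.
The smallest witness among the given bases is 11.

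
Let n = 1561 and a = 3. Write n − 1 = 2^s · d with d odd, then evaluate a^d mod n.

n − 1 = 1560 = 2^3 · 195, so s = 3 and d = 195.
3^195 mod 1561 = 167.

167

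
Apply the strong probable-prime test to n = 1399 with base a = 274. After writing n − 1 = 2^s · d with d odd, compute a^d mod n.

1398

n − 1 = 1398 = 2^1 · 699, so s = 1 and d = 699.
Repeated squaring mod 1399: 274^1 ≡ 274, 274^2 ≡ 929, 274^4 ≡ 1257, 274^8 ≡ 578, 274^16 ≡ 1122, 274^32 ≡ 1183, 274^64 ≡ 489, 274^128 ≡ 1291, 274^256 ≡ 472, 274^512 ≡ 343.
699 = 512 + 128 + 32 + 16 + 8 + 2 + 1, so 274^699 ≡ 343·1291·1183·1122·578·929·274 ≡ 1398 (mod 1399).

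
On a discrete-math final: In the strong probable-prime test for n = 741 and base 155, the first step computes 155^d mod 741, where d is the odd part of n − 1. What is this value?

623

n − 1 = 740 = 2^2 · 185, so s = 2 and d = 185.
155^185 mod 741 = 623.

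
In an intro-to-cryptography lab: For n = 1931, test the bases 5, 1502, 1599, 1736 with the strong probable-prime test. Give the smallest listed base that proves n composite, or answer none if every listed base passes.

none

n − 1 = 1930 = 2^1 · 965, so s = 1 and d = 965.
Base 5: x_0 = 5^965 mod 1931 = 1. x_0 = 1, so 5 is not a witness.
Base 1502: x_0 = 1502^965 mod 1931 = 1. x_0 = 1, so 1502 is not a witness.
Base 1599: x_0 = 1599^965 mod 1931 = 1930. x_0 = 1930 ≡ −1, so 1599 is not a witness.
Base 1736: x_0 = 1736^965 mod 1931 = 1. x_0 = 1, so 1736 is not a witness.
No listed base is a witness for 1931.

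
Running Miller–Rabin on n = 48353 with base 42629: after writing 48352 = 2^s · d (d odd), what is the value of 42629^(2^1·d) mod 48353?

n − 1 = 48352 = 2^5 · 1511, so s = 5 and d = 1511.
x_0 = 42629^1511 mod 48353 = 36220.
x_1 = 36220^2 mod 48353 = 23157.

23157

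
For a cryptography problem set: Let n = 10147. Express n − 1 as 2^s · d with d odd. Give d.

Halving: 10146 → 5073; 5073 is odd.
So 10146 = 2^1 · 5073.

5073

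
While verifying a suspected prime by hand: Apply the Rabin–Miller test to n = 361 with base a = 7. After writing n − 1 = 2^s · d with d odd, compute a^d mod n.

n − 1 = 360 = 2^3 · 45, so s = 3 and d = 45.
7^45 mod 361 = 77.

77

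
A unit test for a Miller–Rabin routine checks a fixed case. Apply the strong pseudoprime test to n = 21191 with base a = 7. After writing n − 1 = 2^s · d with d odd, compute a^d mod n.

21190

n − 1 = 21190 = 2^1 · 10595, so s = 1 and d = 10595.
7^10595 mod 21191 = 21190.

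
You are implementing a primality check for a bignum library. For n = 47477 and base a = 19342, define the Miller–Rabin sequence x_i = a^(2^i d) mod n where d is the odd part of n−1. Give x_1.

n − 1 = 47476 = 2^2 · 11869, so s = 2 and d = 11869.
x_0 = 19342^11869 mod 47477 = 21861.
x_1 = 21861^2 mod 47477 = 47316.

47316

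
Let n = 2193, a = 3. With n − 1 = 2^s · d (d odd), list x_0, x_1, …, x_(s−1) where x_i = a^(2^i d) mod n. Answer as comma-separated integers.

n − 1 = 2192 = 2^4 · 137, so s = 4 and d = 137.
x_0 = 3^137 mod 2193 = 1578.
x_1 = 1578^2 mod 2193 = 1029.
x_2 = 1029^2 mod 2193 = 1815.
x_3 = 1815^2 mod 2193 = 339.

1578, 1029, 1815, 339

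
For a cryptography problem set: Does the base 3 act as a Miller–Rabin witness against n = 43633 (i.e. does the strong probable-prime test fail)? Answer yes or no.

n − 1 = 43632 = 2^4 · 2727, so s = 4 and d = 2727.
x_0 = 3^2727 mod 43633 = 5797.
x_0 is neither 1 nor 43632, so continue squaring.
x_1 = 5797^2 mod 43633 = 7799.
x_2 = 7799^2 mod 43633 = 43632.
x_2 ≡ −1, so 3 is not a witness.

no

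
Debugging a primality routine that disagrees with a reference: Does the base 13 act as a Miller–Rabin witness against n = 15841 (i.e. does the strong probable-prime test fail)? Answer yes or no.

yes

n − 1 = 15840 = 2^5 · 495, so s = 5 and d = 495.
x_0 = 13^495 mod 15841 = 8896.
x_0 is neither 1 nor 15840, so continue squaring.
x_1 = 8896^2 mod 15841 = 13021.
x_2 = 13021^2 mod 15841 = 218.
x_3 = 218^2 mod 15841 = 1.
x_3 = 1 but x_2 ≠ ±1, a nontrivial square root of 1 — 13 is a witness and 15841 is composite.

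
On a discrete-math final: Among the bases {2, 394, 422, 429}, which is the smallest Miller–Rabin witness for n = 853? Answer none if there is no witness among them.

none

n − 1 = 852 = 2^2 · 213, so s = 2 and d = 213.
Base 2: x_0 = 2^213 mod 853 = 333. x_0 is neither 1 nor 852, so continue squaring. x_1 = 333^2 mod 853 = 852. x_1 ≡ −1, so 2 is not a witness.
Base 394: x_0 = 394^213 mod 853 = 333. x_0 is neither 1 nor 852, so continue squaring. x_1 = 333^2 mod 853 = 852. x_1 ≡ −1, so 394 is not a witness.
Base 422: x_0 = 422^213 mod 853 = 333. x_0 is neither 1 nor 852, so continue squaring. x_1 = 333^2 mod 853 = 852. x_1 ≡ −1, so 422 is not a witness.
Base 429: x_0 = 429^213 mod 853 = 852. x_0 = 852 ≡ −1, so 429 is not a witness.
No listed base is a witness for 853.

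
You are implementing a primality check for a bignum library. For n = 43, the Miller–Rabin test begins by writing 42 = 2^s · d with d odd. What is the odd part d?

Halving: 42 → 21; 21 is odd.
So 42 = 2^1 · 21.

21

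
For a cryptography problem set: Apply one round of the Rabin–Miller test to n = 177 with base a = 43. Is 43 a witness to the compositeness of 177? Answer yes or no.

yes

n − 1 = 176 = 2^4 · 11, so s = 4 and d = 11.
x_0 = 43^11 mod 177 = 82.
x_0 is neither 1 nor 176, so continue squaring.
x_1 = 82^2 mod 177 = 175.
x_2 = 175^2 mod 177 = 4.
x_3 = 4^2 mod 177 = 16.
Reached i = s−1 = 3 without hitting −1: 43 is a Miller–Rabin witness and 177 is composite.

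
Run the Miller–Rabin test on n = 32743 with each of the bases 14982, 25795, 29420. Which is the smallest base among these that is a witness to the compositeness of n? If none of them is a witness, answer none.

25795

n − 1 = 32742 = 2^1 · 16371, so s = 1 and d = 16371.
Base 14982: x_0 = 14982^16371 mod 32743 = 32742. x_0 = 32742 ≡ −1, so 14982 is not a witness.
Base 25795: x_0 = 25795^16371 mod 32743 = 28670. x_0 ∉ {1, 32742} and s = 1, so 25795 is a Miller–Rabin witness and 32743 is composite.
Base 29420: x_0 = 29420^16371 mod 32743 = 23660. x_0 ∉ {1, 32742} and s = 1, so 29420 is a Miller–Rabin witness and 32743 is composite.
The smallest witness among the given bases is 25795.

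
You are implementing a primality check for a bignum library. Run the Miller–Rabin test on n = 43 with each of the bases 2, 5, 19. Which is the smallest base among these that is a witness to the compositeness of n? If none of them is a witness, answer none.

none

n − 1 = 42 = 2^1 · 21, so s = 1 and d = 21.
Base 2: x_0 = 2^21 mod 43 = 42. x_0 = 42 ≡ −1, so 2 is not a witness.
Base 5: x_0 = 5^21 mod 43 = 42. x_0 = 42 ≡ −1, so 5 is not a witness.
Base 19: x_0 = 19^21 mod 43 = 42. x_0 = 42 ≡ −1, so 19 is not a witness.
No listed base is a witness for 43.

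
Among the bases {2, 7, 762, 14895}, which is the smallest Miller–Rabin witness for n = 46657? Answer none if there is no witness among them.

2

n − 1 = 46656 = 2^6 · 729, so s = 6 and d = 729.
Base 2: x_0 = 2^729 mod 46657 = 512. x_0 is neither 1 nor 46656, so continue squaring. x_1 = 512^2 mod 46657 = 28859. x_2 = 28859^2 mod 46657 = 14431. x_3 = 14431^2 mod 46657 = 23570. x_4 = 23570^2 mod 46657 = 1. x_4 = 1 but x_3 ≠ ±1, a nontrivial square root of 1 — 2 is a witness and 46657 is composite.
Base 7: x_0 = 7^729 mod 46657 = 31858. x_0 is neither 1 nor 46656, so continue squaring. x_1 = 31858^2 mod 46657 = 2443. x_2 = 2443^2 mod 46657 = 42810. x_3 = 42810^2 mod 46657 = 9140. x_4 = 9140^2 mod 46657 = 23570. x_5 = 23570^2 mod 46657 = 1. x_5 = 1 but x_4 ≠ ±1, a nontrivial square root of 1 — 7 is a witness and 46657 is composite.
Base 762: x_0 = 762^729 mod 46657 = 4298. x_0 is neither 1 nor 46656, so continue squaring. x_1 = 4298^2 mod 46657 = 43289. x_2 = 43289^2 mod 46657 = 5773. x_3 = 5773^2 mod 46657 = 14431. x_4 = 14431^2 mod 46657 = 23570. x_5 = 23570^2 mod 46657 = 1. x_5 = 1 but x_4 ≠ ±1, a nontrivial square root of 1 — 762 is a witness and 46657 is composite.
Base 14895: x_0 = 14895^729 mod 46657 = 40884. x_0 is neither 1 nor 46656, so continue squaring. x_1 = 40884^2 mod 46657 = 14431. x_2 = 14431^2 mod 46657 = 23570. x_3 = 23570^2 mod 46657 = 1. x_3 = 1 but x_2 ≠ ±1, a nontrivial square root of 1 — 14895 is a witness and 46657 is composite.
The smallest witness among the given bases is 2.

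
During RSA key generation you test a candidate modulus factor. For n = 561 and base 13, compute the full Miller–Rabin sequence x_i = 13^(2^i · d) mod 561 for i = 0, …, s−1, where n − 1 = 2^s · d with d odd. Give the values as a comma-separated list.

208, 67, 1, 1

n − 1 = 560 = 2^4 · 35, so s = 4 and d = 35.
x_0 = 13^35 mod 561 = 208.
x_1 = 208^2 mod 561 = 67.
x_2 = 67^2 mod 561 = 1.
x_3 = 1^2 mod 561 = 1.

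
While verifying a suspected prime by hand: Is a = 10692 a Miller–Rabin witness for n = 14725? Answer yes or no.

yes

n − 1 = 14724 = 2^2 · 3681, so s = 2 and d = 3681.
Repeated squaring mod 14725: 10692^1 ≡ 10692, 10692^2 ≡ 8689, 10692^4 ≡ 3646, 10692^8 ≡ 11366, 10692^16 ≡ 3531, 10692^32 ≡ 10611, 10692^64 ≡ 5971, 10692^128 ≡ 3616, 10692^256 ≡ 14381, 10692^512 ≡ 536, 10692^1024 ≡ 7521, 10692^2048 ≡ 6716.
3681 = 2048 + 1024 + 512 + 64 + 32 + 1, so 10692^3681 ≡ 6716·7521·536·5971·10611·10692 ≡ 12292 (mod 14725).
x_0 = 10692^3681 mod 14725 = 12292.
x_0 is neither 1 nor 14724, so continue squaring.
x_1 = 12292^2 mod 14725 = 39.
Reached i = s−1 = 1 without hitting −1: 10692 is a Miller–Rabin witness and 14725 is composite.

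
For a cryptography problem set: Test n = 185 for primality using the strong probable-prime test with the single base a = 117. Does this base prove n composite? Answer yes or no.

n − 1 = 184 = 2^3 · 23, so s = 3 and d = 23.
x_0 = 117^23 mod 185 = 68.
x_0 is neither 1 nor 184, so continue squaring.
x_1 = 68^2 mod 185 = 184.
x_1 ≡ −1, so 117 is not a witness.

no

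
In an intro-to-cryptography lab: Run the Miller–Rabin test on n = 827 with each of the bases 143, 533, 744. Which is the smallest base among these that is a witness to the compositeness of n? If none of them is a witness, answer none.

n − 1 = 826 = 2^1 · 413, so s = 1 and d = 413.
Base 143: x_0 = 143^413 mod 827 = 826. x_0 = 826 ≡ −1, so 143 is not a witness.
Base 533: x_0 = 533^413 mod 827 = 1. x_0 = 1, so 533 is not a witness.
Base 744: x_0 = 744^413 mod 827 = 826. x_0 = 826 ≡ −1, so 744 is not a witness.
No listed base is a witness for 827.

none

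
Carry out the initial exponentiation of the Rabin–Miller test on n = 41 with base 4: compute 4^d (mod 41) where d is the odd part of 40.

n − 1 = 40 = 2^3 · 5, so s = 3 and d = 5.
4^5 mod 41 = 40.

40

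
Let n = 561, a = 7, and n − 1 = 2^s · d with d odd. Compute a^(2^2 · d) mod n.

166

n − 1 = 560 = 2^4 · 35, so s = 4 and d = 35.
x_0 = 7^35 mod 561 = 241.
x_1 = 241^2 mod 561 = 298.
x_2 = 298^2 mod 561 = 166.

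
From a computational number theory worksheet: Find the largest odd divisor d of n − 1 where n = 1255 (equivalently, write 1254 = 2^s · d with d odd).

Halving: 1254 → 627; 627 is odd.
So 1254 = 2^1 · 627.

627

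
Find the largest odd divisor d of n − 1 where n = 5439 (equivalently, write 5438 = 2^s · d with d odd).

2719

Halving: 5438 → 2719; 2719 is odd.
So 5438 = 2^1 · 2719.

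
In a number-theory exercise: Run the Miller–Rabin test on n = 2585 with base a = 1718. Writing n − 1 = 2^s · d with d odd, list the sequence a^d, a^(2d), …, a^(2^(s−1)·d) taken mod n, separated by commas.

1812, 394, 136

n − 1 = 2584 = 2^3 · 323, so s = 3 and d = 323.
x_0 = 1718^323 mod 2585 = 1812.
x_1 = 1812^2 mod 2585 = 394.
x_2 = 394^2 mod 2585 = 136.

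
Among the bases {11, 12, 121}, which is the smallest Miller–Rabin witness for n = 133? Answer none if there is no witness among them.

n − 1 = 132 = 2^2 · 33, so s = 2 and d = 33.
Base 11: x_0 = 11^33 mod 133 = 1. x_0 = 1, so 11 is not a witness.
Base 12: x_0 = 12^33 mod 133 = 132. x_0 = 132 ≡ −1, so 12 is not a witness.
Base 121: x_0 = 121^33 mod 133 = 1. x_0 = 1, so 121 is not a witness.
No listed base is a witness for 133.

none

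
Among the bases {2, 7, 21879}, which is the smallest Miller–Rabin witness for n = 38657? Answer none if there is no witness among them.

n − 1 = 38656 = 2^8 · 151, so s = 8 and d = 151.
Base 2: x_0 = 2^151 mod 38657 = 2048. x_0 is neither 1 nor 38656, so continue squaring. x_1 = 2048^2 mod 38657 = 19348. x_2 = 19348^2 mod 38657 = 29373. x_3 = 29373^2 mod 38657 = 26203. x_4 = 26203^2 mod 38657 = 10232. x_5 = 10232^2 mod 38657 = 10668. x_6 = 10668^2 mod 38657 = 16. x_7 = 16^2 mod 38657 = 256. Reached i = s−1 = 7 without hitting −1: 2 is a Miller–Rabin witness and 38657 is composite.
Base 7: x_0 = 7^151 mod 38657 = 17336. x_0 is neither 1 nor 38656, so continue squaring. x_1 = 17336^2 mod 38657 = 17378. x_2 = 17378^2 mod 38657 = 6400. x_3 = 6400^2 mod 38657 = 22237. x_4 = 22237^2 mod 38657 = 22482. x_5 = 22482^2 mod 38657 = 49. x_6 = 49^2 mod 38657 = 2401. x_7 = 2401^2 mod 38657 = 4908. Reached i = s−1 = 7 without hitting −1: 7 is a Miller–Rabin witness and 38657 is composite.
Base 21879: x_0 = 21879^151 mod 38657 = 613. x_0 is neither 1 nor 38656, so continue squaring. x_1 = 613^2 mod 38657 = 27856. x_2 = 27856^2 mod 38657 = 33432. x_3 = 33432^2 mod 38657 = 8783. x_4 = 8783^2 mod 38657 = 20374. x_5 = 20374^2 mod 38657 = 1010. x_6 = 1010^2 mod 38657 = 15018. x_7 = 15018^2 mod 38657 = 15386. Reached i = s−1 = 7 without hitting −1: 21879 is a Miller–Rabin witness and 38657 is composite.
The smallest witness among the given bases is 2.

2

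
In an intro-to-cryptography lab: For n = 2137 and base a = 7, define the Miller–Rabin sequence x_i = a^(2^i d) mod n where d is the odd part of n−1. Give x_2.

1

n − 1 = 2136 = 2^3 · 267, so s = 3 and d = 267.
x_0 = 7^267 mod 2137 = 296.
x_1 = 296^2 mod 2137 = 2136.
x_2 = 2136^2 mod 2137 = 1.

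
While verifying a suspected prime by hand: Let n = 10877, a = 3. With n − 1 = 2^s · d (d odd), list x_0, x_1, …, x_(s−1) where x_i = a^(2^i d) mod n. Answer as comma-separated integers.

n − 1 = 10876 = 2^2 · 2719, so s = 2 and d = 2719.
x_0 = 3^2719 mod 10877 = 7516.
x_1 = 7516^2 mod 10877 = 5995.

7516, 5995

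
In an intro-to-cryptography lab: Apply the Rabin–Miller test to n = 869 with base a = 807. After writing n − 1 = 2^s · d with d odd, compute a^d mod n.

610

n − 1 = 868 = 2^2 · 217, so s = 2 and d = 217.
Repeated squaring mod 869: 807^1 ≡ 807, 807^2 ≡ 368, 807^4 ≡ 729, 807^8 ≡ 482, 807^16 ≡ 301, 807^32 ≡ 225, 807^64 ≡ 223, 807^128 ≡ 196.
217 = 128 + 64 + 16 + 8 + 1, so 807^217 ≡ 196·223·301·482·807 ≡ 610 (mod 869).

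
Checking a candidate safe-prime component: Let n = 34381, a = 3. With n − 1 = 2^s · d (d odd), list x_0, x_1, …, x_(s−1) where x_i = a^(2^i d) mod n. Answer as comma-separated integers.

n − 1 = 34380 = 2^2 · 8595, so s = 2 and d = 8595.
x_0 = 3^8595 mod 34381 = 34380.
x_1 = 34380^2 mod 34381 = 1.

34380, 1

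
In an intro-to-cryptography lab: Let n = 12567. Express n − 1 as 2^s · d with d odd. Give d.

Halving: 12566 → 6283; 6283 is odd.
So 12566 = 2^1 · 6283.

6283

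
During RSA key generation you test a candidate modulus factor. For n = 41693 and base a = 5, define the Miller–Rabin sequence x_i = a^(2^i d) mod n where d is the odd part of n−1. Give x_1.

36351

n − 1 = 41692 = 2^2 · 10423, so s = 2 and d = 10423.
Repeated squaring mod 41693: 5^1 ≡ 5, 5^2 ≡ 25, 5^4 ≡ 625, 5^8 ≡ 15388, 5^16 ≡ 15997, 5^32 ≡ 34068, 5^64 ≡ 20583, 5^128 ≡ 17316, 5^256 ≡ 29493, 5^512 ≡ 37683, 5^1024 ≡ 28295, 5^2048 ≡ 18039, 5^4096 ≡ 33349, 5^8192 ≡ 36719.
10423 = 8192 + 2048 + 128 + 32 + 16 + 4 + 2 + 1, so 5^10423 ≡ 36719·18039·17316·34068·15997·625·25·5 ≡ 28313 (mod 41693).
x_0 = 28313.
x_1 = 28313^2 mod 41693 = 36351.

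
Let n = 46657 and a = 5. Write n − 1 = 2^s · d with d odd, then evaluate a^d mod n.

n − 1 = 46656 = 2^6 · 729, so s = 6 and d = 729.
Repeated squaring mod 46657: 5^1 ≡ 5, 5^2 ≡ 25, 5^4 ≡ 625, 5^8 ≡ 17369, 5^16 ≡ 44656, 5^32 ≡ 38156, 5^64 ≡ 41965, 5^128 ≡ 39417, 5^256 ≡ 21789, 5^512 ≡ 25546.
729 = 512 + 128 + 64 + 16 + 8 + 1, so 5^729 ≡ 25546·39417·41965·44656·17369·5 ≡ 746 (mod 46657).

746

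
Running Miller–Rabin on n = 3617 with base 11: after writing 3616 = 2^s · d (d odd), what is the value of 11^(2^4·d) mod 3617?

1

n − 1 = 3616 = 2^5 · 113, so s = 5 and d = 113.
x_0 = 11^113 mod 3617 = 2383.
x_1 = 2383^2 mod 3617 = 3616.
x_2 = 3616^2 mod 3617 = 1.
x_3 = 1^2 mod 3617 = 1.
x_4 = 1^2 mod 3617 = 1.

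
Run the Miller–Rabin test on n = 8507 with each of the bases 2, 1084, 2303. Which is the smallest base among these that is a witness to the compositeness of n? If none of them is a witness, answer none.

n − 1 = 8506 = 2^1 · 4253, so s = 1 and d = 4253.
Base 2: x_0 = 2^4253 mod 8507 = 3819. x_0 ∉ {1, 8506} and s = 1, so 2 is a Miller–Rabin witness and 8507 is composite.
Base 1084: x_0 = 1084^4253 mod 8507 = 5050. x_0 ∉ {1, 8506} and s = 1, so 1084 is a Miller–Rabin witness and 8507 is composite.
Base 2303: x_0 = 2303^4253 mod 8507 = 2444. x_0 ∉ {1, 8506} and s = 1, so 2303 is a Miller–Rabin witness and 8507 is composite.
The smallest witness among the given bases is 2.

2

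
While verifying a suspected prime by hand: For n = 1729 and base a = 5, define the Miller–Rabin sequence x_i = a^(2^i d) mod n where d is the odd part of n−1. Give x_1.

1065

n − 1 = 1728 = 2^6 · 27, so s = 6 and d = 27.
x_0 = 5^27 mod 1729 = 1217.
x_1 = 1217^2 mod 1729 = 1065.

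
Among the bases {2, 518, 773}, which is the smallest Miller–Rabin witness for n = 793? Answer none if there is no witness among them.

2

n − 1 = 792 = 2^3 · 99, so s = 3 and d = 99.
Base 2: x_0 = 2^99 mod 793 = 281. x_0 is neither 1 nor 792, so continue squaring. x_1 = 281^2 mod 793 = 454. x_2 = 454^2 mod 793 = 729. Reached i = s−1 = 2 without hitting −1: 2 is a Miller–Rabin witness and 793 is composite.
Base 518: x_0 = 518^99 mod 793 = 577. x_0 is neither 1 nor 792, so continue squaring. x_1 = 577^2 mod 793 = 662. x_2 = 662^2 mod 793 = 508. Reached i = s−1 = 2 without hitting −1: 518 is a Miller–Rabin witness and 793 is composite.
Base 773: x_0 = 773^99 mod 793 = 125. x_0 is neither 1 nor 792, so continue squaring. x_1 = 125^2 mod 793 = 558. x_2 = 558^2 mod 793 = 508. Reached i = s−1 = 2 without hitting −1: 773 is a Miller–Rabin witness and 793 is composite.
The smallest witness among the given bases is 2.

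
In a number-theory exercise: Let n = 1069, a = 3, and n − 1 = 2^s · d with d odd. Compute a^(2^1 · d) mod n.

1

n − 1 = 1068 = 2^2 · 267, so s = 2 and d = 267.
Repeated squaring mod 1069: 3^1 ≡ 3, 3^2 ≡ 9, 3^4 ≡ 81, 3^8 ≡ 147, 3^16 ≡ 229, 3^32 ≡ 60, 3^64 ≡ 393, 3^128 ≡ 513, 3^256 ≡ 195.
267 = 256 + 8 + 2 + 1, so 3^267 ≡ 195·147·9·3 ≡ 1068 (mod 1069).
x_0 = 1068.
x_1 = 1068^2 mod 1069 = 1.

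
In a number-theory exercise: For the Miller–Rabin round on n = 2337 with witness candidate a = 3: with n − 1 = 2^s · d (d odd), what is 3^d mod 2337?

3

n − 1 = 2336 = 2^5 · 73, so s = 5 and d = 73.
Repeated squaring mod 2337: 3^1 ≡ 3, 3^2 ≡ 9, 3^4 ≡ 81, 3^8 ≡ 1887, 3^16 ≡ 1518, 3^32 ≡ 42, 3^64 ≡ 1764.
73 = 64 + 8 + 1, so 3^73 ≡ 1764·1887·3 ≡ 3 (mod 2337).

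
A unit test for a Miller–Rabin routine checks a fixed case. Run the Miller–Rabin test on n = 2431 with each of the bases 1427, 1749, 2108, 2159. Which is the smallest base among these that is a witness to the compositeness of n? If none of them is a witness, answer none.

1749

n − 1 = 2430 = 2^1 · 1215, so s = 1 and d = 1215.
Base 1427: x_0 = 1427^1215 mod 2431 = 2430. x_0 = 2430 ≡ −1, so 1427 is not a witness.
Base 1749: x_0 = 1749^1215 mod 2431 = 1045. x_0 ∉ {1, 2430} and s = 1, so 1749 is a Miller–Rabin witness and 2431 is composite.
Base 2108: x_0 = 2108^1215 mod 2431 = 2023. x_0 ∉ {1, 2430} and s = 1, so 2108 is a Miller–Rabin witness and 2431 is composite.
Base 2159: x_0 = 2159^1215 mod 2431 = 1717. x_0 ∉ {1, 2430} and s = 1, so 2159 is a Miller–Rabin witness and 2431 is composite.
The smallest witness among the given bases is 1749.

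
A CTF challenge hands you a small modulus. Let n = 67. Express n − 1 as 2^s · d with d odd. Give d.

Halving: 66 → 33; 33 is odd.
So 66 = 2^1 · 33.

33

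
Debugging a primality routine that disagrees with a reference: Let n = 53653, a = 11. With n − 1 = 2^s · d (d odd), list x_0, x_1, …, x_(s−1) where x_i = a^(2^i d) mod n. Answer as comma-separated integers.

n − 1 = 53652 = 2^2 · 13413, so s = 2 and d = 13413.
x_0 = 11^13413 mod 53653 = 17004.
x_1 = 17004^2 mod 53653 = 53652.

17004, 53652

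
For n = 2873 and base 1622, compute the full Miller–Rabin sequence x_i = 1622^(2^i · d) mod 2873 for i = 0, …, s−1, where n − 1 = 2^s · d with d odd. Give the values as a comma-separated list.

n − 1 = 2872 = 2^3 · 359, so s = 3 and d = 359.
x_0 = 1622^359 mod 2873 = 2188.
x_1 = 2188^2 mod 2873 = 926.
x_2 = 926^2 mod 2873 = 1322.

2188, 926, 1322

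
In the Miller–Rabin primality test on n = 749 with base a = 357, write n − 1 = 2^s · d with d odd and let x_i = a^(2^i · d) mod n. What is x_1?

n − 1 = 748 = 2^2 · 187, so s = 2 and d = 187.
x_0 = 357^187 mod 749 = 105.
x_1 = 105^2 mod 749 = 539.

539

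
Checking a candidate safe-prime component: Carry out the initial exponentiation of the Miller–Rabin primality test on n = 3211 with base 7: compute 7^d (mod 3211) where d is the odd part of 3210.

n − 1 = 3210 = 2^1 · 1605, so s = 1 and d = 1605.
7^1605 mod 3211 = 229.

229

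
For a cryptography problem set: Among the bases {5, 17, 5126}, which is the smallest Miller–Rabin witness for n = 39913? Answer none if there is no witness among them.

n − 1 = 39912 = 2^3 · 4989, so s = 3 and d = 4989.
Base 5: x_0 = 5^4989 mod 39913 = 27949. x_0 is neither 1 nor 39912, so continue squaring. x_1 = 27949^2 mod 39913 = 9278. x_2 = 9278^2 mod 39913 = 28856. Reached i = s−1 = 2 without hitting −1: 5 is a Miller–Rabin witness and 39913 is composite.
Base 17: x_0 = 17^4989 mod 39913 = 29040. x_0 is neither 1 nor 39912, so continue squaring. x_1 = 29040^2 mod 39913 = 39736. x_2 = 39736^2 mod 39913 = 31329. Reached i = s−1 = 2 without hitting −1: 17 is a Miller–Rabin witness and 39913 is composite.
Base 5126: x_0 = 5126^4989 mod 39913 = 19626. x_0 is neither 1 nor 39912, so continue squaring. x_1 = 19626^2 mod 39913 = 19426. x_2 = 19426^2 mod 39913 = 31974. Reached i = s−1 = 2 without hitting −1: 5126 is a Miller–Rabin witness and 39913 is composite.
The smallest witness among the given bases is 5.

5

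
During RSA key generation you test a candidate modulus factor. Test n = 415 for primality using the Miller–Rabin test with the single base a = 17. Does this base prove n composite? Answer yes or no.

n − 1 = 414 = 2^1 · 207, so s = 1 and d = 207.
x_0 = 17^207 mod 415 = 123.
x_0 ∉ {1, 414} and s = 1, so 17 is a Miller–Rabin witness and 415 is composite.

yes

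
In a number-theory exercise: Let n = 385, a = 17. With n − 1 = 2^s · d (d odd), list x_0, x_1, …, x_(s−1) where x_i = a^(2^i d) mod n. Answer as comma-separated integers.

293, 379, 36, 141, 246, 71, 36

n − 1 = 384 = 2^7 · 3, so s = 7 and d = 3.
x_0 = 17^3 mod 385 = 293.
x_1 = 293^2 mod 385 = 379.
x_2 = 379^2 mod 385 = 36.
x_3 = 36^2 mod 385 = 141.
x_4 = 141^2 mod 385 = 246.
x_5 = 246^2 mod 385 = 71.
x_6 = 71^2 mod 385 = 36.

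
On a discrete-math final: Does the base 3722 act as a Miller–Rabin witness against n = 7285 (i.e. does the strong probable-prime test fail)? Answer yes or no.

n − 1 = 7284 = 2^2 · 1821, so s = 2 and d = 1821.
By repeated squaring, 3722^1821 ≡ 3412 (mod 7285).
x_0 = 3722^1821 mod 7285 = 3412.
x_0 is neither 1 nor 7284, so continue squaring.
x_1 = 3412^2 mod 7285 = 314.
Reached i = s−1 = 1 without hitting −1: 3722 is a Miller–Rabin witness and 7285 is composite.

yes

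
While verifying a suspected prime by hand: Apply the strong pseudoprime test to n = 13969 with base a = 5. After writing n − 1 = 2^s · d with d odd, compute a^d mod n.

n − 1 = 13968 = 2^4 · 873, so s = 4 and d = 873.
5^873 mod 13969 = 13484.

13484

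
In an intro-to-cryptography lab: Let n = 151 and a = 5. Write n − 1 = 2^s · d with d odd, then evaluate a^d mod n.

n − 1 = 150 = 2^1 · 75, so s = 1 and d = 75.
5^75 mod 151 = 1.

1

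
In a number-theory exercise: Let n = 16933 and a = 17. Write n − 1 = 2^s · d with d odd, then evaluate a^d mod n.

13754

n − 1 = 16932 = 2^2 · 4233, so s = 2 and d = 4233.
Repeated squaring mod 16933: 17^1 ≡ 17, 17^2 ≡ 289, 17^4 ≡ 15789, 17^8 ≡ 4895, 17^16 ≡ 830, 17^32 ≡ 11580, 17^64 ≡ 3973, 17^128 ≡ 3173, 17^256 ≡ 9727, 17^512 ≡ 9858, 17^1024 ≡ 1677, 17^2048 ≡ 1451, 17^4096 ≡ 5709.
4233 = 4096 + 128 + 8 + 1, so 17^4233 ≡ 5709·3173·4895·17 ≡ 13754 (mod 16933).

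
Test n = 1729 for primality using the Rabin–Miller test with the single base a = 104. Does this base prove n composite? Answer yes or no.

n − 1 = 1728 = 2^6 · 27, so s = 6 and d = 27.
Repeated squaring mod 1729: 104^1 ≡ 104, 104^2 ≡ 442, 104^4 ≡ 1716, 104^8 ≡ 169, 104^16 ≡ 897.
27 = 16 + 8 + 2 + 1, so 104^27 ≡ 897·169·442·104 ≡ 286 (mod 1729).
x_0 = 104^27 mod 1729 = 286.
x_0 is neither 1 nor 1728, so continue squaring.
x_1 = 286^2 mod 1729 = 533.
x_2 = 533^2 mod 1729 = 533.
x_3 = 533^2 mod 1729 = 533.
x_4 = 533^2 mod 1729 = 533.
x_5 = 533^2 mod 1729 = 533.
Reached i = s−1 = 5 without hitting −1: 104 is a Miller–Rabin witness and 1729 is composite.

yes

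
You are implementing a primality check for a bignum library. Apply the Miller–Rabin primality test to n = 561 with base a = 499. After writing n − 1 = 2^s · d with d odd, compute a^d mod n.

n − 1 = 560 = 2^4 · 35, so s = 4 and d = 35.
By repeated squaring, 499^35 ≡ 199 (mod 561).

199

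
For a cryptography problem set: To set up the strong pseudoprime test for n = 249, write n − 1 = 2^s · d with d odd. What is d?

31

Halving: 248 → 124 → 62 → 31; 31 is odd.
So 248 = 2^3 · 31.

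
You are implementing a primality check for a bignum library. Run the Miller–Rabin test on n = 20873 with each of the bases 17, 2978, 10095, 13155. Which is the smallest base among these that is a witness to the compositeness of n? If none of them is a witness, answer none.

none

n − 1 = 20872 = 2^3 · 2609, so s = 3 and d = 2609.
Base 17: x_0 = 17^2609 mod 20873 = 720. x_0 is neither 1 nor 20872, so continue squaring. x_1 = 720^2 mod 20873 = 17448. x_2 = 17448^2 mod 20873 = 20872. x_2 ≡ −1, so 17 is not a witness.
Base 2978: x_0 = 2978^2609 mod 20873 = 3425. x_0 is neither 1 nor 20872, so continue squaring. x_1 = 3425^2 mod 20873 = 20872. x_1 ≡ −1, so 2978 is not a witness.
Base 10095: x_0 = 10095^2609 mod 20873 = 17887. x_0 is neither 1 nor 20872, so continue squaring. x_1 = 17887^2 mod 20873 = 3425. x_2 = 3425^2 mod 20873 = 20872. x_2 ≡ −1, so 10095 is not a witness.
Base 13155: x_0 = 13155^2609 mod 20873 = 3425. x_0 is neither 1 nor 20872, so continue squaring. x_1 = 3425^2 mod 20873 = 20872. x_1 ≡ −1, so 13155 is not a witness.
No listed base is a witness for 20873.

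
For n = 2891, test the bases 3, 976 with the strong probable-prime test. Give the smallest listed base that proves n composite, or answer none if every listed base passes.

n − 1 = 2890 = 2^1 · 1445, so s = 1 and d = 1445.
Base 3: x_0 = 3^1445 mod 2891 = 2672. x_0 ∉ {1, 2890} and s = 1, so 3 is a Miller–Rabin witness and 2891 is composite.
Base 976: x_0 = 976^1445 mod 2891 = 2049. x_0 ∉ {1, 2890} and s = 1, so 976 is a Miller–Rabin witness and 2891 is composite.
The smallest witness among the given bases is 3.

3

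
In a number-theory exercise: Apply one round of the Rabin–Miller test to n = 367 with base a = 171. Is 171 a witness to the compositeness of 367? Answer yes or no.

n − 1 = 366 = 2^1 · 183, so s = 1 and d = 183.
Repeated squaring mod 367: 171^1 ≡ 171, 171^2 ≡ 248, 171^4 ≡ 215, 171^8 ≡ 350, 171^16 ≡ 289, 171^32 ≡ 212, 171^64 ≡ 170, 171^128 ≡ 274.
183 = 128 + 32 + 16 + 4 + 2 + 1, so 171^183 ≡ 274·212·289·215·248·171 ≡ 366 (mod 367).
x_0 = 171^183 mod 367 = 366.
x_0 = 366 ≡ −1, so 171 is not a witness.

no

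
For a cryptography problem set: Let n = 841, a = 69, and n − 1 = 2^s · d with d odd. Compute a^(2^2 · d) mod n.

n − 1 = 840 = 2^3 · 105, so s = 3 and d = 105.
x_0 = 69^105 mod 841 = 75.
x_1 = 75^2 mod 841 = 579.
x_2 = 579^2 mod 841 = 523.

523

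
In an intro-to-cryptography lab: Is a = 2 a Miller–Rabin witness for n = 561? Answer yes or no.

yes

n − 1 = 560 = 2^4 · 35, so s = 4 and d = 35.
x_0 = 2^35 mod 561 = 263.
x_0 is neither 1 nor 560, so continue squaring.
x_1 = 263^2 mod 561 = 166.
x_2 = 166^2 mod 561 = 67.
x_3 = 67^2 mod 561 = 1.
x_3 = 1 but x_2 ≠ ±1, a nontrivial square root of 1 — 2 is a witness and 561 is composite.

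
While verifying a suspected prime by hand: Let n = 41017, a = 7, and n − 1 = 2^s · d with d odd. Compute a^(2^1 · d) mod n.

1

n − 1 = 41016 = 2^3 · 5127, so s = 3 and d = 5127.
Repeated squaring mod 41017: 7^1 ≡ 7, 7^2 ≡ 49, 7^4 ≡ 2401, 7^8 ≡ 22421, 7^16 ≡ 37906, 7^32 ≡ 39326, 7^64 ≡ 29308, 7^128 ≡ 21867, 7^256 ≡ 30520, 7^512 ≡ 15347, 7^1024 ≡ 10795, 7^2048 ≡ 2728, 7^4096 ≡ 17907.
5127 = 4096 + 1024 + 4 + 2 + 1, so 7^5127 ≡ 17907·10795·2401·49·7 ≡ 41016 (mod 41017).
x_0 = 41016.
x_1 = 41016^2 mod 41017 = 1.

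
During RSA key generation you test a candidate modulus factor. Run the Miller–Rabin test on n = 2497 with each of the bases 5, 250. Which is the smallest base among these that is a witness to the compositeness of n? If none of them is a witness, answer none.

n − 1 = 2496 = 2^6 · 39, so s = 6 and d = 39.
Base 5: x_0 = 5^39 mod 2497 = 1076. x_0 is neither 1 nor 2496, so continue squaring. x_1 = 1076^2 mod 2497 = 1665. x_2 = 1665^2 mod 2497 = 555. x_3 = 555^2 mod 2497 = 894. x_4 = 894^2 mod 2497 = 196. x_5 = 196^2 mod 2497 = 961. Reached i = s−1 = 5 without hitting −1: 5 is a Miller–Rabin witness and 2497 is composite.
Base 250: x_0 = 250^39 mod 2497 = 810. x_0 is neither 1 nor 2496, so continue squaring. x_1 = 810^2 mod 2497 = 1886. x_2 = 1886^2 mod 2497 = 1268. x_3 = 1268^2 mod 2497 = 2253. x_4 = 2253^2 mod 2497 = 2105. x_5 = 2105^2 mod 2497 = 1347. Reached i = s−1 = 5 without hitting −1: 250 is a Miller–Rabin witness and 2497 is composite.
The smallest witness among the given bases is 5.

5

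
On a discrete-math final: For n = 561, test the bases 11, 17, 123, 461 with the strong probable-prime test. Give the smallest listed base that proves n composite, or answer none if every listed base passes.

n − 1 = 560 = 2^4 · 35, so s = 4 and d = 35.
Base 11: x_0 = 11^35 mod 561 = 209. x_0 is neither 1 nor 560, so continue squaring. x_1 = 209^2 mod 561 = 484. x_2 = 484^2 mod 561 = 319. x_3 = 319^2 mod 561 = 220. Reached i = s−1 = 3 without hitting −1: 11 is a Miller–Rabin witness and 561 is composite.
Base 17: x_0 = 17^35 mod 561 = 527. x_0 is neither 1 nor 560, so continue squaring. x_1 = 527^2 mod 561 = 34. x_2 = 34^2 mod 561 = 34. x_3 = 34^2 mod 561 = 34. Reached i = s−1 = 3 without hitting −1: 17 is a Miller–Rabin witness and 561 is composite.
Base 123: x_0 = 123^35 mod 561 = 285. x_0 is neither 1 nor 560, so continue squaring. x_1 = 285^2 mod 561 = 441. x_2 = 441^2 mod 561 = 375. x_3 = 375^2 mod 561 = 375. Reached i = s−1 = 3 without hitting −1: 123 is a Miller–Rabin witness and 561 is composite.
Base 461: x_0 = 461^35 mod 561 = 263. x_0 is neither 1 nor 560, so continue squaring. x_1 = 263^2 mod 561 = 166. x_2 = 166^2 mod 561 = 67. x_3 = 67^2 mod 561 = 1. x_3 = 1 but x_2 ≠ ±1, a nontrivial square root of 1 — 461 is a witness and 561 is composite.
The smallest witness among the given bases is 11.

11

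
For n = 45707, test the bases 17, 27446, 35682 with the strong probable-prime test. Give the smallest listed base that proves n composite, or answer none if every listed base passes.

none

n − 1 = 45706 = 2^1 · 22853, so s = 1 and d = 22853.
Base 17: x_0 = 17^22853 mod 45707 = 45706. x_0 = 45706 ≡ −1, so 17 is not a witness.
Base 27446: x_0 = 27446^22853 mod 45707 = 45706. x_0 = 45706 ≡ −1, so 27446 is not a witness.
Base 35682: x_0 = 35682^22853 mod 45707 = 45706. x_0 = 45706 ≡ −1, so 35682 is not a witness.
No listed base is a witness for 45707.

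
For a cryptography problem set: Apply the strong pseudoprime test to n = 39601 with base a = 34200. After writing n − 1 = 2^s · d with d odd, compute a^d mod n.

19302

n − 1 = 39600 = 2^4 · 2475, so s = 4 and d = 2475.
34200^2475 mod 39601 = 19302.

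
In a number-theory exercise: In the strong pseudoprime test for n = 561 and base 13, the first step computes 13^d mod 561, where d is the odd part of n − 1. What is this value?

n − 1 = 560 = 2^4 · 35, so s = 4 and d = 35.
Repeated squaring mod 561: 13^1 ≡ 13, 13^2 ≡ 169, 13^4 ≡ 511, 13^8 ≡ 256, 13^16 ≡ 460, 13^32 ≡ 103.
35 = 32 + 2 + 1, so 13^35 ≡ 103·169·13 ≡ 208 (mod 561).

208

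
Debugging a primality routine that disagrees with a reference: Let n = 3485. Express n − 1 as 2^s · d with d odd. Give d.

871

Halving: 3484 → 1742 → 871; 871 is odd.
So 3484 = 2^2 · 871.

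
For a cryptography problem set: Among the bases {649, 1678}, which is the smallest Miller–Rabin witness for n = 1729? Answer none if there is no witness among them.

n − 1 = 1728 = 2^6 · 27, so s = 6 and d = 27.
Base 649: x_0 = 649^27 mod 1729 = 1728. x_0 = 1728 ≡ −1, so 649 is not a witness.
Base 1678: x_0 = 1678^27 mod 1729 = 1483. x_0 is neither 1 nor 1728, so continue squaring. x_1 = 1483^2 mod 1729 = 1. x_1 = 1 but x_0 ≠ ±1, a nontrivial square root of 1 — 1678 is a witness and 1729 is composite.
The smallest witness among the given bases is 1678.

1678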